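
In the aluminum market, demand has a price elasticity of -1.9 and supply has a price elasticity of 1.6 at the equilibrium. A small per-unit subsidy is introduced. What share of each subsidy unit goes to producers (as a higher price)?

Producer share = 19/35

For a small subsidy around the equilibrium, the benefit split depends on the relative slopes, which at a point are proportional to the elasticities.
Buyer share = εs/(εs + |εd|) = 1.6/(1.6 + 1.9) = 16/35; seller share = |εd|/(εs + |εd|) = 19/35.
So producers capture 19/35 of the subsidy.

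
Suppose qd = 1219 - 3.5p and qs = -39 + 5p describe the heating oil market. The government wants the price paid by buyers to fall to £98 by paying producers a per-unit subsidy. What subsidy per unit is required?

Required subsidy s = £85 per unit

At a buyer price of 98, quantity demanded is 1219 − 3.5·98 = 876.
Sellers supply 876 only when they receive ps with -39 + 5·ps = 876, i.e. ps = 183.
s = ps − pb = 183 − 98 = 85.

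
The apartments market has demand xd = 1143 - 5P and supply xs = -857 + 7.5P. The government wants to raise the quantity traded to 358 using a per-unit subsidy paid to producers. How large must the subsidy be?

At x = 358, invert demand for the buyer price: Pb = (1143 − 358)/5 = 157; invert supply for the seller price: Ps = (358 − (-857))/7.5 = 162.
The subsidy must fill the gap: s = Ps − Pb = 162 − 157 = 5.

Required subsidy s = 5 per unit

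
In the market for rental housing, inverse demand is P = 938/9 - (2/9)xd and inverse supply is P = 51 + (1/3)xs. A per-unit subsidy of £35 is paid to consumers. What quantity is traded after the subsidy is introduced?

x' = 158.8

Pre-subsidy: 938/9 - (2/9)x = 51 + (1/3)x gives x* = 95.8 and P* = 1244/15.
With the rebate, buyers effectively pay Pb = Ps − 35, where Ps is the price sellers receive.
On the curves, Pb = 938/9 - (2/9)x and Ps = 51 + (1/3)x; the wedge Ps − Pb = 35 gives 51 + (1/3)x − (938/9 - (2/9)x) = 35, so x' = 158.8.
Then Pb = 938/9 − (2/9)·158.8 = 1034/15 and Ps = 51 + (1/3)·158.8 = 1559/15.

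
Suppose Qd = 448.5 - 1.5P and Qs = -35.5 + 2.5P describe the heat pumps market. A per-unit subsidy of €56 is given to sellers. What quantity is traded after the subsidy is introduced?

Pre-subsidy: 448.5 - 1.5P = -35.5 + 2.5P gives P* = 121, Q* = 267.
With the subsidy, sellers receive Ps = Pb + 56 for each unit, where Pb is the price buyers pay.
Supply in terms of Pb becomes Qs = -35.5 + 2.5(Pb + 56) = 104.5 + 2.5Pb. Setting this equal to demand: 448.5 - 1.5Pb = 104.5 + 2.5Pb, so Pb = 86.
Sellers receive Ps = 86 + 56 = 142; Q' = 448.5 − 1.5·86 = 319.5.

Q' = 319.5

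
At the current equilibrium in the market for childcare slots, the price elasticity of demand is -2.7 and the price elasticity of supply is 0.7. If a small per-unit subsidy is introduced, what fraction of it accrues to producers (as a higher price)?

Producer share = 27/34

For a small subsidy around the equilibrium, the benefit split depends on the relative slopes, which at a point are proportional to the elasticities.
Buyer share = εs/(εs + |εd|) = 0.7/(0.7 + 2.7) = 7/34; seller share = |εd|/(εs + |εd|) = 27/34.
So producers capture 27/34 of the subsidy.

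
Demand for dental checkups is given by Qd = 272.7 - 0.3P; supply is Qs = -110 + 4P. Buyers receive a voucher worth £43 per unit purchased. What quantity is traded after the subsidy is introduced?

Pre-subsidy: 272.7 - 0.3P = -110 + 4P gives P* = 89, Q* = 246.
With the rebate, buyers effectively pay Pb = Ps − 43, where Ps is the price sellers receive.
Demand in terms of Ps becomes Qd = 272.7 − 0.3(Ps − 43) = 285.6 - 0.3Ps. Setting this equal to supply: 285.6 - 0.3Ps = -110 + 4Ps, so Ps = 92.
Buyers pay Pb = 92 − 43 = 49; Q' = -110 + 4·92 = 258.

Q' = 258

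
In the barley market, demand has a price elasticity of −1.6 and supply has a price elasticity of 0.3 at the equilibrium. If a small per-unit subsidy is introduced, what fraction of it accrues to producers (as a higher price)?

For a small subsidy around the equilibrium, the benefit split depends on the relative slopes, which at a point are proportional to the elasticities.
Buyer share = εs/(εs + |εd|) = 0.3/(0.3 + 1.6) = 3/19; seller share = |εd|/(εs + |εd|) = 16/19.
So producers capture 16/19 of the subsidy.

Producer share = 16/19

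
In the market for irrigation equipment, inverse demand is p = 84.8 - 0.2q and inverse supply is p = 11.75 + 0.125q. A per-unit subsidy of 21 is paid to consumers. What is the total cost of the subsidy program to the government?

Government cost = 79002/13

Pre-subsidy: 84.8 - 0.2q = 11.75 + 0.125q gives q* = 2922/13 and p* = 518/13.
With the rebate, buyers effectively pay pb = ps − 21, where ps is the price sellers receive.
On the curves, pb = 84.8 - 0.2q and ps = 11.75 + 0.125q; the wedge ps − pb = 21 gives 11.75 + 0.125q − (84.8 - 0.2q) = 21, so q' = 3762/13.
Then pb = 84.8 − 0.2·(3762/13) = 350/13 and ps = 11.75 + 0.125·(3762/13) = 623/13.
Government outlay = subsidy × quantity = 21 × 3762/13 = 79002/13.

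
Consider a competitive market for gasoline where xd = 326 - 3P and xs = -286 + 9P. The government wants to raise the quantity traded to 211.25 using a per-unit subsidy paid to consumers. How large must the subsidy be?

At x = 211.25, invert demand for the buyer price: Pb = (326 − 211.25)/3 = 38.25; invert supply for the seller price: Ps = (211.25 − (-286))/9 = 55.25.
The subsidy must fill the gap: s = Ps − Pb = 55.25 − 38.25 = 17.

Required subsidy s = 17 per unit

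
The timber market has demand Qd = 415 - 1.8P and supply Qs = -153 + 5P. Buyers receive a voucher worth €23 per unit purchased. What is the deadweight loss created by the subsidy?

Pre-subsidy: 415 - 1.8P = -153 + 5P gives P* = 1420/17, Q* = 4499/17.
With the rebate, buyers effectively pay Pb = Ps − 23, where Ps is the price sellers receive.
Demand in terms of Ps becomes Qd = 415 − 1.8(Ps − 23) = 456.4 - 1.8Ps. Setting this equal to supply: 456.4 - 1.8Ps = -153 + 5Ps, so Ps = 3047/34.
Buyers pay Pb = 3047/34 − 23 = 2265/34; Q' = -153 + 5·(3047/34) = 10033/34.
The subsidy expands output by 10033/34 − 4499/17 = 1035/34 past the efficient level; on those units the gap between marginal cost and willingness to pay runs from 0 up to 23.
DWL = ½ × 23 × 1035/34 = 23805/68.

Deadweight loss = 23805/68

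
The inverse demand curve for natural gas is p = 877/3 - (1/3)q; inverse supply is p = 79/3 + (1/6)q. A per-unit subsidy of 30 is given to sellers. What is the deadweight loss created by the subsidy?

Pre-subsidy: 877/3 - (1/3)q = 79/3 + (1/6)q gives q* = 532 and p* = 115.
With the subsidy, sellers receive ps = pb + 30 for each unit, where pb is the price buyers pay.
On the curves, pb = 877/3 - (1/3)q and ps = 79/3 + (1/6)q; the wedge ps − pb = 30 gives 79/3 + (1/6)q − (877/3 - (1/3)q) = 30, so q' = 592.
Then pb = 877/3 − (1/3)·592 = 95 and ps = 79/3 + (1/6)·592 = 125.
The subsidy expands output by 592 − 532 = 60 past the efficient level; on those units the gap between marginal cost and willingness to pay runs from 0 up to 30.
DWL = ½ × 30 × 60 = 900.

Deadweight loss = 900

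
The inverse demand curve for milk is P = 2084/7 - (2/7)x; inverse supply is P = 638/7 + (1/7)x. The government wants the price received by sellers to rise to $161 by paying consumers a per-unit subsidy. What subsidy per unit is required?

Required subsidy s = $3 per unit

At a seller price of 161, quantity supplied is -638 + 7·161 = 489.
Buyers absorb 489 only when they pay Pb = 2084/7 − (2/7)·489 = 158.
s = Ps − Pb = 161 − 158 = 3.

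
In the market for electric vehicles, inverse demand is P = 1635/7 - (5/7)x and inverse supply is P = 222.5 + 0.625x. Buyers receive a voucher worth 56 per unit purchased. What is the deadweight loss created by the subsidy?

Deadweight loss = 87808/75

Pre-subsidy: 1635/7 - (5/7)x = 222.5 + 0.625x gives x* = 124/15 and P* = 683/3.
With the rebate, buyers effectively pay Pb = Ps − 56, where Ps is the price sellers receive.
On the curves, Pb = 1635/7 - (5/7)x and Ps = 222.5 + 0.625x; the wedge Ps − Pb = 56 gives 222.5 + 0.625x − (1635/7 - (5/7)x) = 56, so x' = 50.08.
Then Pb = 1635/7 − (5/7)·50.08 = 197.8 and Ps = 222.5 + 0.625·50.08 = 253.8.
The subsidy expands output by 50.08 − 124/15 = 3136/75 past the efficient level; on those units the gap between marginal cost and willingness to pay runs from 0 up to 56.
DWL = ½ × 56 × 3136/75 = 87808/75.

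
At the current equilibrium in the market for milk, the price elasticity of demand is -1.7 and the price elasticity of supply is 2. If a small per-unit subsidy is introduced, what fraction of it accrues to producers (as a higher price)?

Producer share = 17/37

For a small subsidy around the equilibrium, the benefit split depends on the relative slopes, which at a point are proportional to the elasticities.
Buyer share = εs/(εs + |εd|) = 2/(2 + 1.7) = 20/37; seller share = |εd|/(εs + |εd|) = 17/37.
So producers capture 17/37 of the subsidy.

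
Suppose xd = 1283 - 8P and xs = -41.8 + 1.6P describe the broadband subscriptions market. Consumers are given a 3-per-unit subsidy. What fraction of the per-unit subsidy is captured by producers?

Pre-subsidy: 1283 - 8P = -41.8 + 1.6P gives P* = 138, x* = 179.
With the rebate, buyers effectively pay Pb = Ps − 3, where Ps is the price sellers receive.
Demand in terms of Ps becomes xd = 1283 − 8(Ps − 3) = 1307 - 8Ps. Setting this equal to supply: 1307 - 8Ps = -41.8 + 1.6Ps, so Ps = 140.5.
Buyers pay Pb = 140.5 − 3 = 137.5; x' = -41.8 + 1.6·140.5 = 183.
Buyers' price falls by P* − Pb = 138 − 137.5 = 0.5; sellers' price rises by Ps − P* = 140.5 − 138 = 2.5.
So producers capture 2.5/3 = 5/6 of each unit of subsidy.

Producer share = 5/6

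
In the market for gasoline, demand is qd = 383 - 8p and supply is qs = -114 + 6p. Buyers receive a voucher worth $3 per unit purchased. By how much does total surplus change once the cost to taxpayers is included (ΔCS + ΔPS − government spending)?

Net change in total surplus = -108/7

Pre-subsidy: 383 - 8p = -114 + 6p gives p* = 35.5, q* = 99.
With the rebate, buyers effectively pay pb = ps − 3, where ps is the price sellers receive.
Demand in terms of ps becomes qd = 383 − 8(ps − 3) = 407 - 8ps. Setting this equal to supply: 407 - 8ps = -114 + 6ps, so ps = 521/14.
Buyers pay pb = 521/14 − 3 = 479/14; q' = -114 + 6·(521/14) = 765/7.
ΔCS = ½(99 + 765/7)(35.5 − 479/14) = 6561/49; ΔPS = ½(99 + 765/7)(521/14 − 35.5) = 8748/49.
Government spending = 3 × 765/7 = 2295/7.
Net change = 6561/49 + 8748/49 − 2295/7 = -108/7. The loss equals the DWL triangle ½·3·72/7.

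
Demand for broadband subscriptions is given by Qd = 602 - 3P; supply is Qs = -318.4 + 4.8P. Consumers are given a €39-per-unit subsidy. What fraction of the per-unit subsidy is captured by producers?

Pre-subsidy: 602 - 3P = -318.4 + 4.8P gives P* = 118, Q* = 248.
With the rebate, buyers effectively pay Pb = Ps − 39, where Ps is the price sellers receive.
Demand in terms of Ps becomes Qd = 602 − 3(Ps − 39) = 719 - 3Ps. Setting this equal to supply: 719 - 3Ps = -318.4 + 4.8Ps, so Ps = 133.
Buyers pay Pb = 133 − 39 = 94; Q' = -318.4 + 4.8·133 = 320.
Buyers' price falls by P* − Pb = 118 − 94 = 24; sellers' price rises by Ps − P* = 133 − 118 = 15.
So producers capture 15/39 = 5/13 of each unit of subsidy.

Producer share = 5/13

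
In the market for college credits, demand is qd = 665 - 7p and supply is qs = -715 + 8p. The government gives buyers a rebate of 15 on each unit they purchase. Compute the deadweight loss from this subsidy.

Pre-subsidy: 665 - 7p = -715 + 8p gives p* = 92, q* = 21.
With the rebate, buyers effectively pay pb = ps − 15, where ps is the price sellers receive.
Demand in terms of ps becomes qd = 665 − 7(ps − 15) = 770 - 7ps. Setting this equal to supply: 770 - 7ps = -715 + 8ps, so ps = 99.
Buyers pay pb = 99 − 15 = 84; q' = -715 + 8·99 = 77.
The subsidy expands output by 77 − 21 = 56 past the efficient level; on those units the gap between marginal cost and willingness to pay runs from 0 up to 15.
DWL = ½ × 15 × 56 = 420.

Deadweight loss = 420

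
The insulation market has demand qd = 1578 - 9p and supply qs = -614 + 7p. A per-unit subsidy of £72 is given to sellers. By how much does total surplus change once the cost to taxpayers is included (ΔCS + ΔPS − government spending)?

Net change in total surplus = -£10206

Pre-subsidy: 1578 - 9p = -614 + 7p gives p* = 137, q* = 345.
With the subsidy, sellers receive ps = pb + 72 for each unit, where pb is the price buyers pay.
Supply in terms of pb becomes qs = -614 + 7(pb + 72) = -110 + 7pb. Setting this equal to demand: 1578 - 9pb = -110 + 7pb, so pb = 105.5.
Sellers receive ps = 105.5 + 72 = 177.5; q' = 1578 − 9·105.5 = 628.5.
ΔCS = ½(345 + 628.5)(137 − 105.5) = 15332.625; ΔPS = ½(345 + 628.5)(177.5 − 137) = 19713.375.
Government spending = 72 × 628.5 = 45252.
Net change = 15332.625 + 19713.375 − 45252 = -10206. The loss equals the DWL triangle ½·72·283.5.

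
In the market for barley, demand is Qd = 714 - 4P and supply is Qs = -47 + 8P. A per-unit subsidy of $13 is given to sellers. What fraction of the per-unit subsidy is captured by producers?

Pre-subsidy: 714 - 4P = -47 + 8P gives P* = 761/12, Q* = 1381/3.
With the subsidy, sellers receive Ps = Pb + 13 for each unit, where Pb is the price buyers pay.
Supply in terms of Pb becomes Qs = -47 + 8(Pb + 13) = 57 + 8Pb. Setting this equal to demand: 714 - 4Pb = 57 + 8Pb, so Pb = 54.75.
Sellers receive Ps = 54.75 + 13 = 67.75; Q' = 714 − 4·54.75 = 495.
Buyers' price falls by P* − Pb = 761/12 − 54.75 = 26/3; sellers' price rises by Ps − P* = 67.75 − 761/12 = 13/3.
So producers capture (13/3)/13 = 1/3 of each unit of subsidy.

Producer share = 1/3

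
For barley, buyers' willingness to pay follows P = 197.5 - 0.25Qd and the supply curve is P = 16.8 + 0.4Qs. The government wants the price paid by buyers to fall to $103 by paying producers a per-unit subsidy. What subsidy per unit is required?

Required subsidy s = $65 per unit

At a buyer price of 103, quantity demanded is 790 − 4·103 = 378.
Sellers supply 378 only when they receive Ps = 16.8 + 0.4·378 = 168.
s = Ps − Pb = 168 − 103 = 65.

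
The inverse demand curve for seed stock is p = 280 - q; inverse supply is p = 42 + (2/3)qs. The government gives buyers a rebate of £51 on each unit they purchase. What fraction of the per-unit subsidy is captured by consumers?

Pre-subsidy: 280 - q = 42 + (2/3)q gives q* = 142.8 and p* = 137.2.
With the rebate, buyers effectively pay pb = ps − 51, where ps is the price sellers receive.
On the curves, pb = 280 - q and ps = 42 + (2/3)q; the wedge ps − pb = 51 gives 42 + (2/3)q − (280 - q) = 51, so q' = 173.4.
Then pb = 280 − 1·173.4 = 106.6 and ps = 42 + (2/3)·173.4 = 157.6.
Buyers' price falls by p* − pb = 137.2 − 106.6 = 30.6; sellers' price rises by ps − p* = 157.6 − 137.2 = 20.4.
So consumers capture 30.6/51 = 0.6 of each unit of subsidy.

Consumer share = 0.6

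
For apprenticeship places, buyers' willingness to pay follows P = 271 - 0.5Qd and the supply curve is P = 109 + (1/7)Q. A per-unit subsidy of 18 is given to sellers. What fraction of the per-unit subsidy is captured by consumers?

Pre-subsidy: 271 - 0.5Q = 109 + (1/7)Q gives Q* = 252 and P* = 145.
With the subsidy, sellers receive Ps = Pb + 18 for each unit, where Pb is the price buyers pay.
On the curves, Pb = 271 - 0.5Q and Ps = 109 + (1/7)Q; the wedge Ps − Pb = 18 gives 109 + (1/7)Q − (271 - 0.5Q) = 18, so Q' = 280.
Then Pb = 271 − 0.5·280 = 131 and Ps = 109 + (1/7)·280 = 149.
Buyers' price falls by P* − Pb = 145 − 131 = 14; sellers' price rises by Ps − P* = 149 − 145 = 4.
So consumers capture 14/18 = 7/9 of each unit of subsidy.

Consumer share = 7/9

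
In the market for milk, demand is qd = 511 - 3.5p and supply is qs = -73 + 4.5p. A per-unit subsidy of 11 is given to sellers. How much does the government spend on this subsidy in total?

Pre-subsidy: 511 - 3.5p = -73 + 4.5p gives p* = 73, q* = 255.5.
With the subsidy, sellers receive ps = pb + 11 for each unit, where pb is the price buyers pay.
Supply in terms of pb becomes qs = -73 + 4.5(pb + 11) = -23.5 + 4.5pb. Setting this equal to demand: 511 - 3.5pb = -23.5 + 4.5pb, so pb = 66.8125.
Sellers receive ps = 66.8125 + 11 = 77.8125; q' = 511 − 3.5·66.8125 = 277.15625.
Government outlay = subsidy × quantity = 11 × 277.15625 = 3048.71875.

Government cost = 3048.71875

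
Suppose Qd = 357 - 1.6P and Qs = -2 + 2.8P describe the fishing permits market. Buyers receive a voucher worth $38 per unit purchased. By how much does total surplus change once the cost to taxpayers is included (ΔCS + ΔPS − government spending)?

Net change in total surplus = -40432/55

Pre-subsidy: 357 - 1.6P = -2 + 2.8P gives P* = 1795/22, Q* = 2491/11.
With the rebate, buyers effectively pay Pb = Ps − 38, where Ps is the price sellers receive.
Demand in terms of Ps becomes Qd = 357 − 1.6(Ps − 38) = 417.8 - 1.6Ps. Setting this equal to supply: 417.8 - 1.6Ps = -2 + 2.8Ps, so Ps = 2099/22.
Buyers pay Pb = 2099/22 − 38 = 1263/22; Q' = -2 + 2.8·(2099/22) = 14583/55.
ΔCS = ½(2491/11 + 14583/55)(1795/22 − 1263/22) = 326914/55; ΔPS = ½(2491/11 + 14583/55)(2099/22 − 1795/22) = 186808/55.
Government spending = 38 × 14583/55 = 554154/55.
Net change = 326914/55 + 186808/55 − 554154/55 = -40432/55. The loss equals the DWL triangle ½·38·2128/55.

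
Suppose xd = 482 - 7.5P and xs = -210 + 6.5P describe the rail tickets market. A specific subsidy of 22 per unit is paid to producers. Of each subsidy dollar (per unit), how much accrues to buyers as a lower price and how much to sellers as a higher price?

Pre-subsidy: 482 - 7.5P = -210 + 6.5P gives P* = 346/7, x* = 779/7.
With the subsidy, sellers receive Ps = Pb + 22 for each unit, where Pb is the price buyers pay.
Supply in terms of Pb becomes xs = -210 + 6.5(Pb + 22) = -67 + 6.5Pb. Setting this equal to demand: 482 - 7.5Pb = -67 + 6.5Pb, so Pb = 549/14.
Sellers receive Ps = 549/14 + 22 = 857/14; x' = 482 − 7.5·(549/14) = 5261/28.
Buyers' price falls by P* − Pb = 346/7 − 549/14 = 143/14; sellers' price rises by Ps − P* = 857/14 − 346/7 = 165/14.

Buyers gain 143/14 per unit; sellers gain 165/14 per unit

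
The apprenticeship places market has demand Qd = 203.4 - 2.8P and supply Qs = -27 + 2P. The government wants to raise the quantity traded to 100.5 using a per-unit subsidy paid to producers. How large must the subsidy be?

Required subsidy s = 27 per unit

At Q = 100.5, invert demand for the buyer price: Pb = (203.4 − 100.5)/2.8 = 36.75; invert supply for the seller price: Ps = (100.5 − (-27))/2 = 63.75.
The subsidy must fill the gap: s = Ps − Pb = 63.75 − 36.75 = 27.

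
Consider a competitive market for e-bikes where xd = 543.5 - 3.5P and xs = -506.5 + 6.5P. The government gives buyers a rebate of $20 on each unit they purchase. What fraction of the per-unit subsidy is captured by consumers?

Consumer share = 0.65

Pre-subsidy: 543.5 - 3.5P = -506.5 + 6.5P gives P* = 105, x* = 176.
With the rebate, buyers effectively pay Pb = Ps − 20, where Ps is the price sellers receive.
Demand in terms of Ps becomes xd = 543.5 − 3.5(Ps − 20) = 613.5 - 3.5Ps. Setting this equal to supply: 613.5 - 3.5Ps = -506.5 + 6.5Ps, so Ps = 112.
Buyers pay Pb = 112 − 20 = 92; x' = -506.5 + 6.5·112 = 221.5.
Buyers' price falls by P* − Pb = 105 − 92 = 13; sellers' price rises by Ps − P* = 112 − 105 = 7.
So consumers capture 13/20 = 0.65 of each unit of subsidy.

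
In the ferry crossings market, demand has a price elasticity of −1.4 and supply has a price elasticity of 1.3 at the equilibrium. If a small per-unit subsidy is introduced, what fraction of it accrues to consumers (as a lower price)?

Consumer share = 13/27

For a small subsidy around the equilibrium, the benefit split depends on the relative slopes, which at a point are proportional to the elasticities.
Buyer share = εs/(εs + |εd|) = 1.3/(1.3 + 1.4) = 13/27; seller share = |εd|/(εs + |εd|) = 14/27.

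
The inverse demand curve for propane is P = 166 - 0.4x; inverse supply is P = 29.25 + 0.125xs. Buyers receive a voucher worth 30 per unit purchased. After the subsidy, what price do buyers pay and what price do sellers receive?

Pre-subsidy: 166 - 0.4x = 29.25 + 0.125x gives x* = 5470/21 and P* = 1298/21.
With the rebate, buyers effectively pay Pb = Ps − 30, where Ps is the price sellers receive.
On the curves, Pb = 166 - 0.4x and Ps = 29.25 + 0.125x; the wedge Ps − Pb = 30 gives 29.25 + 0.125x − (166 - 0.4x) = 30, so x' = 6670/21.
Then Pb = 166 − 0.4·(6670/21) = 818/21 and Ps = 29.25 + 0.125·(6670/21) = 1448/21.

Buyers pay 818/21; sellers receive 1448/21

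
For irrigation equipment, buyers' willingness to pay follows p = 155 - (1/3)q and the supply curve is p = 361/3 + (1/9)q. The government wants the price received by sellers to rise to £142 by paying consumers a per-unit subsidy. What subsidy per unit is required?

Required subsidy s = £52 per unit

At a seller price of 142, quantity supplied is -1083 + 9·142 = 195.
Buyers absorb 195 only when they pay pb = 155 − (1/3)·195 = 90.
s = ps − pb = 142 − 90 = 52.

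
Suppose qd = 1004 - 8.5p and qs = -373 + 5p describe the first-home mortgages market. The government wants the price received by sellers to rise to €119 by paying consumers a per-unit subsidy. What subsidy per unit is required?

Required subsidy s = €27 per unit

At a seller price of 119, quantity supplied is -373 + 5·119 = 222.
Buyers absorb 222 only when they pay pb with 1004 − 8.5·pb = 222, i.e. pb = 92.
s = ps − pb = 119 − 92 = 27.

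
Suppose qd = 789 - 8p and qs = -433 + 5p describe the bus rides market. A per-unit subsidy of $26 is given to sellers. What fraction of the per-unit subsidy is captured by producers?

Producer share = 8/13

Pre-subsidy: 789 - 8p = -433 + 5p gives p* = 94, q* = 37.
With the subsidy, sellers receive ps = pb + 26 for each unit, where pb is the price buyers pay.
Supply in terms of pb becomes qs = -433 + 5(pb + 26) = -303 + 5pb. Setting this equal to demand: 789 - 8pb = -303 + 5pb, so pb = 84.
Sellers receive ps = 84 + 26 = 110; q' = 789 − 8·84 = 117.
Buyers' price falls by p* − pb = 94 − 84 = 10; sellers' price rises by ps − p* = 110 − 94 = 16.
So producers capture 16/26 = 8/13 of each unit of subsidy.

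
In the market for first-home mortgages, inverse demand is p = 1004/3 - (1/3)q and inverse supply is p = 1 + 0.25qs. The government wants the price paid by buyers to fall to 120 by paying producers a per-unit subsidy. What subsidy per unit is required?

Required subsidy s = 42 per unit

At a buyer price of 120, quantity demanded is 1004 − 3·120 = 644.
Sellers supply 644 only when they receive ps = 1 + 0.25·644 = 162.
s = ps − pb = 162 − 120 = 42.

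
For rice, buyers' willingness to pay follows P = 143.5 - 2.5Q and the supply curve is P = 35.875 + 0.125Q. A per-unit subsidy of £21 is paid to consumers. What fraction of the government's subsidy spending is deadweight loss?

Pre-subsidy: 143.5 - 2.5Q = 35.875 + 0.125Q gives Q* = 41 and P* = 41.
With the rebate, buyers effectively pay Pb = Ps − 21, where Ps is the price sellers receive.
On the curves, Pb = 143.5 - 2.5Q and Ps = 35.875 + 0.125Q; the wedge Ps − Pb = 21 gives 35.875 + 0.125Q − (143.5 - 2.5Q) = 21, so Q' = 49.
Then Pb = 143.5 − 2.5·49 = 21 and Ps = 35.875 + 0.125·49 = 42.
ΔCS = ½(41 + 49)(41 − 21) = 900; ΔPS = ½(41 + 49)(42 − 41) = 45.
Government spending = 21 × 49 = 1029.
DWL = ½ × 21 × (49 − 41) = 84; fraction = 84 / 1029 = 4/49.

DWL / government spending = 4/49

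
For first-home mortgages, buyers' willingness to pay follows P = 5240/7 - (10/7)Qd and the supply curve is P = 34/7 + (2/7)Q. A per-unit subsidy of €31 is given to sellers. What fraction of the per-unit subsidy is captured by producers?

Pre-subsidy: 5240/7 - (10/7)Q = 34/7 + (2/7)Q gives Q* = 2603/6 and P* = 2705/21.
With the subsidy, sellers receive Ps = Pb + 31 for each unit, where Pb is the price buyers pay.
On the curves, Pb = 5240/7 - (10/7)Q and Ps = 34/7 + (2/7)Q; the wedge Ps − Pb = 31 gives 34/7 + (2/7)Q − (5240/7 - (10/7)Q) = 31, so Q' = 5423/12.
Then Pb = 5240/7 − (10/7)·(5423/12) = 4325/42 and Ps = 34/7 + (2/7)·(5423/12) = 5627/42.
Buyers' price falls by P* − Pb = 2705/21 − 4325/42 = 155/6; sellers' price rises by Ps − P* = 5627/42 − 2705/21 = 31/6.
So producers capture (31/6)/31 = 1/6 of each unit of subsidy.

Producer share = 1/6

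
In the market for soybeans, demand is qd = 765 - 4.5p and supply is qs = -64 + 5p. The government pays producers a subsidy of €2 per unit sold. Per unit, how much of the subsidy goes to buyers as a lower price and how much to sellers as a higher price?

Buyers gain 20/19 per unit; sellers gain 18/19 per unit

Pre-subsidy: 765 - 4.5p = -64 + 5p gives p* = 1658/19, q* = 7074/19.
With the subsidy, sellers receive ps = pb + 2 for each unit, where pb is the price buyers pay.
Supply in terms of pb becomes qs = -64 + 5(pb + 2) = -54 + 5pb. Setting this equal to demand: 765 - 4.5pb = -54 + 5pb, so pb = 1638/19.
Sellers receive ps = 1638/19 + 2 = 1676/19; q' = 765 − 4.5·(1638/19) = 7164/19.
Buyers' price falls by p* − pb = 1658/19 − 1638/19 = 20/19; sellers' price rises by ps − p* = 1676/19 − 1658/19 = 18/19.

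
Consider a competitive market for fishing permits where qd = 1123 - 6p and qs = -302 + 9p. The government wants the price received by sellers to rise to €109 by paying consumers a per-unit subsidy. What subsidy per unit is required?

Required subsidy s = €35 per unit

At a seller price of 109, quantity supplied is -302 + 9·109 = 679.
Buyers absorb 679 only when they pay pb with 1123 − 6·pb = 679, i.e. pb = 74.
s = ps − pb = 109 − 74 = 35.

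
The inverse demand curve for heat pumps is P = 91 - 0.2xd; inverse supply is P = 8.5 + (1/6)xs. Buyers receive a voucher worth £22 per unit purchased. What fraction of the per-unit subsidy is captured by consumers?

Consumer share = 6/11

Pre-subsidy: 91 - 0.2x = 8.5 + (1/6)x gives x* = 225 and P* = 46.
With the rebate, buyers effectively pay Pb = Ps − 22, where Ps is the price sellers receive.
On the curves, Pb = 91 - 0.2x and Ps = 8.5 + (1/6)x; the wedge Ps − Pb = 22 gives 8.5 + (1/6)x − (91 - 0.2x) = 22, so x' = 285.
Then Pb = 91 − 0.2·285 = 34 and Ps = 8.5 + (1/6)·285 = 56.
Buyers' price falls by P* − Pb = 46 − 34 = 12; sellers' price rises by Ps − P* = 56 − 46 = 10.
So consumers capture 12/22 = 6/11 of each unit of subsidy.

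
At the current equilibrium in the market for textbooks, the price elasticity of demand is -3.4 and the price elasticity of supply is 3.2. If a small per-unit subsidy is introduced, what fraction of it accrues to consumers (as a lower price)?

For a small subsidy around the equilibrium, the benefit split depends on the relative slopes, which at a point are proportional to the elasticities.
Buyer share = εs/(εs + |εd|) = 3.2/(3.2 + 3.4) = 16/33; seller share = |εd|/(εs + |εd|) = 17/33.

Consumer share = 16/33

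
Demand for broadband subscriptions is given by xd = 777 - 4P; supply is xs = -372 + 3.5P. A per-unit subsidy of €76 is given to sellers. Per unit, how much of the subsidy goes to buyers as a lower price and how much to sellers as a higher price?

Buyers gain 532/15 per unit; sellers gain 608/15 per unit

Pre-subsidy: 777 - 4P = -372 + 3.5P gives P* = 153.2, x* = 164.2.
With the subsidy, sellers receive Ps = Pb + 76 for each unit, where Pb is the price buyers pay.
Supply in terms of Pb becomes xs = -372 + 3.5(Pb + 76) = -106 + 3.5Pb. Setting this equal to demand: 777 - 4Pb = -106 + 3.5Pb, so Pb = 1766/15.
Sellers receive Ps = 1766/15 + 76 = 2906/15; x' = 777 − 4·(1766/15) = 4591/15.
Buyers' price falls by P* − Pb = 153.2 − 1766/15 = 532/15; sellers' price rises by Ps − P* = 2906/15 − 153.2 = 608/15.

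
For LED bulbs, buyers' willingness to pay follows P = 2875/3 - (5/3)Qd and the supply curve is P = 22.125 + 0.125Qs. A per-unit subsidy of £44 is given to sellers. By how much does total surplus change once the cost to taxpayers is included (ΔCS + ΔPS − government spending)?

Net change in total surplus = -23232/43

Pre-subsidy: 2875/3 - (5/3)Q = 22.125 + 0.125Q gives Q* = 22469/43 and P* = 3760/43.
With the subsidy, sellers receive Ps = Pb + 44 for each unit, where Pb is the price buyers pay.
On the curves, Pb = 2875/3 - (5/3)Q and Ps = 22.125 + 0.125Q; the wedge Ps − Pb = 44 gives 22.125 + 0.125Q − (2875/3 - (5/3)Q) = 44, so Q' = 23525/43.
Then Pb = 2875/3 − (5/3)·(23525/43) = 2000/43 and Ps = 22.125 + 0.125·(23525/43) = 3892/43.
ΔCS = ½(22469/43 + 23525/43)(3760/43 − 2000/43) = 40474720/1849; ΔPS = ½(22469/43 + 23525/43)(3892/43 − 3760/43) = 3035604/1849.
Government spending = 44 × 23525/43 = 1035100/43.
Net change = 40474720/1849 + 3035604/1849 − 1035100/43 = -23232/43. The loss equals the DWL triangle ½·44·1056/43.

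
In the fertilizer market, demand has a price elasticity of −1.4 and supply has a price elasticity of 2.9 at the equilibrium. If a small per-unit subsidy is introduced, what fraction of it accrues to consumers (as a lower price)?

For a small subsidy around the equilibrium, the benefit split depends on the relative slopes, which at a point are proportional to the elasticities.
Buyer share = εs/(εs + |εd|) = 2.9/(2.9 + 1.4) = 29/43; seller share = |εd|/(εs + |εd|) = 14/43.

Consumer share = 29/43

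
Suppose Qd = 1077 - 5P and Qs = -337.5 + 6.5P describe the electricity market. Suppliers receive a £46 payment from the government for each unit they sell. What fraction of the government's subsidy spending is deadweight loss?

DWL / government spending = 65/592

Pre-subsidy: 1077 - 5P = -337.5 + 6.5P gives P* = 123, Q* = 462.
With the subsidy, sellers receive Ps = Pb + 46 for each unit, where Pb is the price buyers pay.
Supply in terms of Pb becomes Qs = -337.5 + 6.5(Pb + 46) = -38.5 + 6.5Pb. Setting this equal to demand: 1077 - 5Pb = -38.5 + 6.5Pb, so Pb = 97.
Sellers receive Ps = 97 + 46 = 143; Q' = 1077 − 5·97 = 592.
ΔCS = ½(462 + 592)(123 − 97) = 13702; ΔPS = ½(462 + 592)(143 − 123) = 10540.
Government spending = 46 × 592 = 27232.
DWL = ½ × 46 × (592 − 462) = 2990; fraction = 2990 / 27232 = 65/592.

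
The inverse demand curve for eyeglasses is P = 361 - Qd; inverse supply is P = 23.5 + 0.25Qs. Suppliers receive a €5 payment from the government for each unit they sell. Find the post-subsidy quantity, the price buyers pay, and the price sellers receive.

Pre-subsidy: 361 - Q = 23.5 + 0.25Q gives Q* = 270 and P* = 91.
With the subsidy, sellers receive Ps = Pb + 5 for each unit, where Pb is the price buyers pay.
On the curves, Pb = 361 - Q and Ps = 23.5 + 0.25Q; the wedge Ps − Pb = 5 gives 23.5 + 0.25Q − (361 - Q) = 5, so Q' = 274.
Then Pb = 361 − 1·274 = 87 and Ps = 23.5 + 0.25·274 = 92.

Q' = 274; buyers pay €87; sellers receive €92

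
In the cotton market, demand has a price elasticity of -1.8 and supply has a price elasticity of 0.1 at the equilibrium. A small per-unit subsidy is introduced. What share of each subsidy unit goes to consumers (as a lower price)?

For a small subsidy around the equilibrium, the benefit split depends on the relative slopes, which at a point are proportional to the elasticities.
Buyer share = εs/(εs + |εd|) = 0.1/(0.1 + 1.8) = 1/19; seller share = |εd|/(εs + |εd|) = 18/19.

Consumer share = 1/19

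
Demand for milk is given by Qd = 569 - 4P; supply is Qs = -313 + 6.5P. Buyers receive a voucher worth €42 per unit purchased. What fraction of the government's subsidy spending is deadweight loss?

Pre-subsidy: 569 - 4P = -313 + 6.5P gives P* = 84, Q* = 233.
With the rebate, buyers effectively pay Pb = Ps − 42, where Ps is the price sellers receive.
Demand in terms of Ps becomes Qd = 569 − 4(Ps − 42) = 737 - 4Ps. Setting this equal to supply: 737 - 4Ps = -313 + 6.5Ps, so Ps = 100.
Buyers pay Pb = 100 − 42 = 58; Q' = -313 + 6.5·100 = 337.
ΔCS = ½(233 + 337)(84 − 58) = 7410; ΔPS = ½(233 + 337)(100 − 84) = 4560.
Government spending = 42 × 337 = 14154.
DWL = ½ × 42 × (337 − 233) = 2184; fraction = 2184 / 14154 = 52/337.

DWL / government spending = 52/337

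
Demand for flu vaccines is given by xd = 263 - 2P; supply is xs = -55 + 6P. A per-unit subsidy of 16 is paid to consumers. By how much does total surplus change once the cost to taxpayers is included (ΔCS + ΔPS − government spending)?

Pre-subsidy: 263 - 2P = -55 + 6P gives P* = 39.75, x* = 183.5.
With the rebate, buyers effectively pay Pb = Ps − 16, where Ps is the price sellers receive.
Demand in terms of Ps becomes xd = 263 − 2(Ps − 16) = 295 - 2Ps. Setting this equal to supply: 295 - 2Ps = -55 + 6Ps, so Ps = 43.75.
Buyers pay Pb = 43.75 − 16 = 27.75; x' = -55 + 6·43.75 = 207.5.
ΔCS = ½(183.5 + 207.5)(39.75 − 27.75) = 2346; ΔPS = ½(183.5 + 207.5)(43.75 − 39.75) = 782.
Government spending = 16 × 207.5 = 3320.
Net change = 2346 + 782 − 3320 = -192. The loss equals the DWL triangle ½·16·24.

Net change in total surplus = -192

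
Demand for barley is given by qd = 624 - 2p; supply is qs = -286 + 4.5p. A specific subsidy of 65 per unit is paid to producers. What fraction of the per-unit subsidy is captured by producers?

Pre-subsidy: 624 - 2p = -286 + 4.5p gives p* = 140, q* = 344.
With the subsidy, sellers receive ps = pb + 65 for each unit, where pb is the price buyers pay.
Supply in terms of pb becomes qs = -286 + 4.5(pb + 65) = 6.5 + 4.5pb. Setting this equal to demand: 624 - 2pb = 6.5 + 4.5pb, so pb = 95.
Sellers receive ps = 95 + 65 = 160; q' = 624 − 2·95 = 434.
Buyers' price falls by p* − pb = 140 − 95 = 45; sellers' price rises by ps − p* = 160 − 140 = 20.
So producers capture 20/65 = 4/13 of each unit of subsidy.

Producer share = 4/13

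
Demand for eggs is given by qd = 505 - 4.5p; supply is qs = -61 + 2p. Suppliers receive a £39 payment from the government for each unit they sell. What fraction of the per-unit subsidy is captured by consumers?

Pre-subsidy: 505 - 4.5p = -61 + 2p gives p* = 1132/13, q* = 1471/13.
With the subsidy, sellers receive ps = pb + 39 for each unit, where pb is the price buyers pay.
Supply in terms of pb becomes qs = -61 + 2(pb + 39) = 17 + 2pb. Setting this equal to demand: 505 - 4.5pb = 17 + 2pb, so pb = 976/13.
Sellers receive ps = 976/13 + 39 = 1483/13; q' = 505 − 4.5·(976/13) = 2173/13.
Buyers' price falls by p* − pb = 1132/13 − 976/13 = 12; sellers' price rises by ps − p* = 1483/13 − 1132/13 = 27.
So consumers capture 12/39 = 4/13 of each unit of subsidy.

Consumer share = 4/13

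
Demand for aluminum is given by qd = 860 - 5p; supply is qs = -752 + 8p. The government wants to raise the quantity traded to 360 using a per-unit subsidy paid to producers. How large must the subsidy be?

At q = 360, invert demand for the buyer price: pb = (860 − 360)/5 = 100; invert supply for the seller price: ps = (360 − (-752))/8 = 139.
The subsidy must fill the gap: s = ps − pb = 139 − 100 = 39.

Required subsidy s = 39 per unit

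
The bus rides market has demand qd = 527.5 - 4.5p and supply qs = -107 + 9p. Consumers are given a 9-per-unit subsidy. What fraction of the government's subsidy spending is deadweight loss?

Pre-subsidy: 527.5 - 4.5p = -107 + 9p gives p* = 47, q* = 316.
With the rebate, buyers effectively pay pb = ps − 9, where ps is the price sellers receive.
Demand in terms of ps becomes qd = 527.5 − 4.5(ps − 9) = 568 - 4.5ps. Setting this equal to supply: 568 - 4.5ps = -107 + 9ps, so ps = 50.
Buyers pay pb = 50 − 9 = 41; q' = -107 + 9·50 = 343.
ΔCS = ½(316 + 343)(47 − 41) = 1977; ΔPS = ½(316 + 343)(50 − 47) = 988.5.
Government spending = 9 × 343 = 3087.
DWL = ½ × 9 × (343 − 316) = 121.5; fraction = 121.5 / 3087 = 27/686.

DWL / government spending = 27/686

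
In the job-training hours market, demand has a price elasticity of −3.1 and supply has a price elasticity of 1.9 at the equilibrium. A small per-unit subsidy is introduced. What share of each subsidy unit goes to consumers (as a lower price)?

Consumer share = 0.38

For a small subsidy around the equilibrium, the benefit split depends on the relative slopes, which at a point are proportional to the elasticities.
Buyer share = εs/(εs + |εd|) = 1.9/(1.9 + 3.1) = 0.38; seller share = |εd|/(εs + |εd|) = 0.62.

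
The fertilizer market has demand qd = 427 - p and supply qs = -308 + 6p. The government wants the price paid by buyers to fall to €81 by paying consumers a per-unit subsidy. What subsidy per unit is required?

At a buyer price of 81, quantity demanded is 427 − 1·81 = 346.
Sellers supply 346 only when they receive ps with -308 + 6·ps = 346, i.e. ps = 109.
s = ps − pb = 109 − 81 = 28.

Required subsidy s = €28 per unit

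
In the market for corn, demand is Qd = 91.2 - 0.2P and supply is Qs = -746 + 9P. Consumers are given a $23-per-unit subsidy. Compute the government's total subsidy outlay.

Government cost = $1782.5

Pre-subsidy: 91.2 - 0.2P = -746 + 9P gives P* = 91, Q* = 73.
With the rebate, buyers effectively pay Pb = Ps − 23, where Ps is the price sellers receive.
Demand in terms of Ps becomes Qd = 91.2 − 0.2(Ps − 23) = 95.8 - 0.2Ps. Setting this equal to supply: 95.8 - 0.2Ps = -746 + 9Ps, so Ps = 91.5.
Buyers pay Pb = 91.5 − 23 = 68.5; Q' = -746 + 9·91.5 = 77.5.
Government outlay = subsidy × quantity = 23 × 77.5 = 1782.5.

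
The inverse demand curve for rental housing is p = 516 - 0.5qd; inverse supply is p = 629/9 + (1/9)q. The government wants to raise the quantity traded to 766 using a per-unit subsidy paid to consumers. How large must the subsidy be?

At q = 766, from the demand curve buyers pay pb = 516 − 0.5·766 = 133; from the supply curve sellers need ps = 629/9 + (1/9)·766 = 155.
The subsidy must fill the gap: s = ps − pb = 155 − 133 = 22.

Required subsidy s = 22 per unit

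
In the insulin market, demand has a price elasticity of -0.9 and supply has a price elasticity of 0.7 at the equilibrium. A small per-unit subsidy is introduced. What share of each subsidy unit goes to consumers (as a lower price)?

For a small subsidy around the equilibrium, the benefit split depends on the relative slopes, which at a point are proportional to the elasticities.
Buyer share = εs/(εs + |εd|) = 0.7/(0.7 + 0.9) = 0.4375; seller share = |εd|/(εs + |εd|) = 0.5625.

Consumer share = 0.4375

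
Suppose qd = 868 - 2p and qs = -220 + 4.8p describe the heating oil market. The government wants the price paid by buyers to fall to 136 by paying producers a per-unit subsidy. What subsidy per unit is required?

At a buyer price of 136, quantity demanded is 868 − 2·136 = 596.
Sellers supply 596 only when they receive ps with -220 + 4.8·ps = 596, i.e. ps = 170.
s = ps − pb = 170 − 136 = 34.

Required subsidy s = 34 per unit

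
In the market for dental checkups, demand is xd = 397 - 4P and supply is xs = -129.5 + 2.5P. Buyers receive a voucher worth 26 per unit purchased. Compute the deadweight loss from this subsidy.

Deadweight loss = 520

Pre-subsidy: 397 - 4P = -129.5 + 2.5P gives P* = 81, x* = 73.
With the rebate, buyers effectively pay Pb = Ps − 26, where Ps is the price sellers receive.
Demand in terms of Ps becomes xd = 397 − 4(Ps − 26) = 501 - 4Ps. Setting this equal to supply: 501 - 4Ps = -129.5 + 2.5Ps, so Ps = 97.
Buyers pay Pb = 97 − 26 = 71; x' = -129.5 + 2.5·97 = 113.
The subsidy expands output by 113 − 73 = 40 past the efficient level; on those units the gap between marginal cost and willingness to pay runs from 0 up to 26.
DWL = ½ × 26 × 40 = 520.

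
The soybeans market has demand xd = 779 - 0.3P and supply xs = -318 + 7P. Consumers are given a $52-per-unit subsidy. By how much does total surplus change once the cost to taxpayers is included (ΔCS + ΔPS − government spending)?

Net change in total surplus = -28392/73

Pre-subsidy: 779 - 0.3P = -318 + 7P gives P* = 10970/73, x* = 53576/73.
With the rebate, buyers effectively pay Pb = Ps − 52, where Ps is the price sellers receive.
Demand in terms of Ps becomes xd = 779 − 0.3(Ps − 52) = 794.6 - 0.3Ps. Setting this equal to supply: 794.6 - 0.3Ps = -318 + 7Ps, so Ps = 11126/73.
Buyers pay Pb = 11126/73 − 52 = 7330/73; x' = -318 + 7·(11126/73) = 54668/73.
ΔCS = ½(53576/73 + 54668/73)(10970/73 − 7330/73) = 197004080/5329; ΔPS = ½(53576/73 + 54668/73)(11126/73 − 10970/73) = 8443032/5329.
Government spending = 52 × 54668/73 = 2842736/73.
Net change = 197004080/5329 + 8443032/5329 − 2842736/73 = -28392/73. The loss equals the DWL triangle ½·52·1092/73.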